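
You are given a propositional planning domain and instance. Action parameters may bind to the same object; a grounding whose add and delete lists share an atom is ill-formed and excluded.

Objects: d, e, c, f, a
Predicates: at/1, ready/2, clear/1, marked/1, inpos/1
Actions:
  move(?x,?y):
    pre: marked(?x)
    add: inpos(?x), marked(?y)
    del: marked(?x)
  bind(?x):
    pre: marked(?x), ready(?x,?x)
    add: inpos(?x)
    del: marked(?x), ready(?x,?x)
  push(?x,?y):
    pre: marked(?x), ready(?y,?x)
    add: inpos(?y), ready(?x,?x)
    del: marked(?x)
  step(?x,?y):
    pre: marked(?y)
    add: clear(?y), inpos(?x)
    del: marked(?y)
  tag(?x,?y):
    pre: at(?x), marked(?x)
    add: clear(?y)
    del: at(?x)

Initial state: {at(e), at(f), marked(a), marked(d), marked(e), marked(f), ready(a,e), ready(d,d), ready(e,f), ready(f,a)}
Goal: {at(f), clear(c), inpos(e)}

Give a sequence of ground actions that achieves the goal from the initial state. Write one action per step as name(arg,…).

move(d,c); step(e,c)

1. move(d,c)  →  {at(e), at(f), inpos(d), marked(a), marked(c), marked(e), marked(f), ready(a,e), ready(d,d), ready(e,f), ready(f,a)}
2. step(e,c)  →  {at(e), at(f), clear(c), inpos(d), inpos(e), marked(a), marked(e), marked(f), ready(a,e), ready(d,d), ready(e,f), ready(f,a)}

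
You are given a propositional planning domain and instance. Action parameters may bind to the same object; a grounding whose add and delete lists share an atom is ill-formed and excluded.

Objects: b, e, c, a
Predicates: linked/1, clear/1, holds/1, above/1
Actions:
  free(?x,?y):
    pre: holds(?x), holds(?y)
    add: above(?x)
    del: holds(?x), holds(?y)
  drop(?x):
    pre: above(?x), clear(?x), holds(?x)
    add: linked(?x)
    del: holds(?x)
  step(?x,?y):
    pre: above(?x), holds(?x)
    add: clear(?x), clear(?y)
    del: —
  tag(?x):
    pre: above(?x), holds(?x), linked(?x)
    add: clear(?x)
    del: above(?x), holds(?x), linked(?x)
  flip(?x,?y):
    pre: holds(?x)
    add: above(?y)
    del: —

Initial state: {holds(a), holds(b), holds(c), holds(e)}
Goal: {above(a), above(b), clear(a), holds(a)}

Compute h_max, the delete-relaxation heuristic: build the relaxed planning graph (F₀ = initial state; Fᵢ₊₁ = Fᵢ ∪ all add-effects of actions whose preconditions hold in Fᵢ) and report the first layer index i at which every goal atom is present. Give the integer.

2

F0 = init (4 atoms)
F1 = F0 ∪ {above(a), above(b), above(c), above(e)}  (8 atoms)
F2 = F1 ∪ {clear(a), clear(b), clear(c), clear(e)}  (12 atoms)
goal ⊆ F2  ⇒  h_max = 2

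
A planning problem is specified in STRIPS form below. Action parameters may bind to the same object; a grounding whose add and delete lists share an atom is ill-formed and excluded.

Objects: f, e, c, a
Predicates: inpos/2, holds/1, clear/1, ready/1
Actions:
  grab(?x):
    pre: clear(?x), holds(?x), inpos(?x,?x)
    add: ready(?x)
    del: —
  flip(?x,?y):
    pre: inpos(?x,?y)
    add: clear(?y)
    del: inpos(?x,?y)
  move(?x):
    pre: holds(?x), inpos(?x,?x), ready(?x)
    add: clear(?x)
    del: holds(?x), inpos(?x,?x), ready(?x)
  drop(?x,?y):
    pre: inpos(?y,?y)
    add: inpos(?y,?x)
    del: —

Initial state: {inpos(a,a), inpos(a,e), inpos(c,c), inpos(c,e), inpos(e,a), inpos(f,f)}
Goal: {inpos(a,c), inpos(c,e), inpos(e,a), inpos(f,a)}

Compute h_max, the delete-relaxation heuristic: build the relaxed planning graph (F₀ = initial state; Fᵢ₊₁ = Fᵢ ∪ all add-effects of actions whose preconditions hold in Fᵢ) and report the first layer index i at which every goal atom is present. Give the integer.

F0 = init (6 atoms)
F1 = F0 ∪ {clear(a), clear(c), clear(e), clear(f), inpos(a,c), inpos(a,f), inpos(c,a), inpos(c,f), inpos(f,a), inpos(f,c), inpos(f,e)}  (17 atoms)
goal ⊆ F1  ⇒  h_max = 1

1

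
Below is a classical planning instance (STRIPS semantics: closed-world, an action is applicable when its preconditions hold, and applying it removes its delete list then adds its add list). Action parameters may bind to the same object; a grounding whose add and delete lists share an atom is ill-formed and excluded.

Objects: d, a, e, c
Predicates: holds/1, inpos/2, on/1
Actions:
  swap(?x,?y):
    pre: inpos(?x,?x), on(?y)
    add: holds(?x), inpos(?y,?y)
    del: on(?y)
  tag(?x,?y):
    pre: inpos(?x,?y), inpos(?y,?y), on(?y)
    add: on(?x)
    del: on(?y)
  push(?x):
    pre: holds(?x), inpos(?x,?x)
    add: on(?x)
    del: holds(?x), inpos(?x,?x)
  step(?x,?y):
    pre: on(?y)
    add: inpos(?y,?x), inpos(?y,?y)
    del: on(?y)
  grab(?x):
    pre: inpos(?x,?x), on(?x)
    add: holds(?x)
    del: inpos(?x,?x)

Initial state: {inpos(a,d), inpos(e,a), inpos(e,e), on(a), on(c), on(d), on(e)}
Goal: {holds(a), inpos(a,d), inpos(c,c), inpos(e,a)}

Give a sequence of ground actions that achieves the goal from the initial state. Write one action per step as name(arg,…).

1. swap(e,a)  →  {holds(e), inpos(a,a), inpos(a,d), inpos(e,a), inpos(e,e), on(c), on(d), on(e)}
2. swap(a,c)  →  {holds(a), holds(e), inpos(a,a), inpos(a,d), inpos(c,c), inpos(e,a), inpos(e,e), on(d), on(e)}

swap(e,a); swap(a,c)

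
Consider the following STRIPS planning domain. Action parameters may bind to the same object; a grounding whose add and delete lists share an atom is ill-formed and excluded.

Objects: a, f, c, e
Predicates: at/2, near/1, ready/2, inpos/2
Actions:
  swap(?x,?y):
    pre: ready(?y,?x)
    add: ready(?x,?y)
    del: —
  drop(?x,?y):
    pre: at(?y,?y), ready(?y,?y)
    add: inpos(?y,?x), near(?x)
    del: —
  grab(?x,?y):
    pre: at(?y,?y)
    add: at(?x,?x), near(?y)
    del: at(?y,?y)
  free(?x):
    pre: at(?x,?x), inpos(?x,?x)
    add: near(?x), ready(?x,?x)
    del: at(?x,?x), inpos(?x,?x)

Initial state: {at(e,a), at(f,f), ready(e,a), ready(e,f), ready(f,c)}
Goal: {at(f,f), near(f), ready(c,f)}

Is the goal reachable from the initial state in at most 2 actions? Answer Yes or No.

1. swap(c,f)  →  {at(e,a), at(f,f), ready(c,f), ready(e,a), ready(e,f), ready(f,c)}
2. grab(a,f)  →  {at(a,a), at(e,a), near(f), ready(c,f), ready(e,a), ready(e,f), ready(f,c)}
3. grab(f,a)  →  {at(e,a), at(f,f), near(a), near(f), ready(c,f), ready(e,a), ready(e,f), ready(f,c)}
optimal plan length = 3; 3 > 2

No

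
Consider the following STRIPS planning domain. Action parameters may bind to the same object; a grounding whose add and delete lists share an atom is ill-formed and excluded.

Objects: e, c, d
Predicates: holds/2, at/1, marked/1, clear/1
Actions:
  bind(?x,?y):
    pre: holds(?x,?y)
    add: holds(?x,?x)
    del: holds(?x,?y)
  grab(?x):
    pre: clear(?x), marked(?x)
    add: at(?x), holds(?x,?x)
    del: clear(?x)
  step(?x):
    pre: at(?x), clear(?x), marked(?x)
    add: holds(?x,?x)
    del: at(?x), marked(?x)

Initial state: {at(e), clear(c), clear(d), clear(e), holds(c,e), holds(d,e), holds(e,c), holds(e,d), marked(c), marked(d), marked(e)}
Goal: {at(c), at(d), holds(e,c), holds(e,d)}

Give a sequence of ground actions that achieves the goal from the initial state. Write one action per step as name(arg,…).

grab(c); grab(d)

1. grab(c)  →  {at(c), at(e), clear(d), clear(e), holds(c,c), holds(c,e), holds(d,e), holds(e,c), holds(e,d), marked(c), marked(d), marked(e)}
2. grab(d)  →  {at(c), at(d), at(e), clear(e), holds(c,c), holds(c,e), holds(d,d), holds(d,e), holds(e,c), holds(e,d), marked(c), marked(d), marked(e)}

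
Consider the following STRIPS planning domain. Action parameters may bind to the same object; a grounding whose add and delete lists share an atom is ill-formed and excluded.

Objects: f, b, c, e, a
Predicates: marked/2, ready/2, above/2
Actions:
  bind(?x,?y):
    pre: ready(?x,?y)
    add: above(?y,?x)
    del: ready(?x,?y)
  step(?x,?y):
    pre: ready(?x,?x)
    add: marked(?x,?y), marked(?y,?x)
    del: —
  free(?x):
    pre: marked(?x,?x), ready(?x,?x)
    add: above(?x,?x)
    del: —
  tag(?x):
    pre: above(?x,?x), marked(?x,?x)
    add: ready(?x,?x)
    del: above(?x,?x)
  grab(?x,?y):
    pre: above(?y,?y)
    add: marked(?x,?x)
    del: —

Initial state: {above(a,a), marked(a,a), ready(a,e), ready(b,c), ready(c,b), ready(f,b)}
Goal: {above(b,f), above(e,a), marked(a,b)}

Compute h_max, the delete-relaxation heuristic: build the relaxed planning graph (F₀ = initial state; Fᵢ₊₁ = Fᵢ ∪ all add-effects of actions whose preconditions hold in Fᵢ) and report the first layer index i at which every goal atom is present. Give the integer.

2

F0 = init (6 atoms)
F1 = F0 ∪ {above(b,c), above(b,f), above(c,b), above(e,a), marked(b,b), marked(c,c), marked(e,e), marked(f,f), ready(a,a)}  (15 atoms)
F2 = F1 ∪ {marked(a,b), marked(a,c), marked(a,e), marked(a,f), marked(b,a), marked(c,a), marked(e,a), marked(f,a)}  (23 atoms)
goal ⊆ F2  ⇒  h_max = 2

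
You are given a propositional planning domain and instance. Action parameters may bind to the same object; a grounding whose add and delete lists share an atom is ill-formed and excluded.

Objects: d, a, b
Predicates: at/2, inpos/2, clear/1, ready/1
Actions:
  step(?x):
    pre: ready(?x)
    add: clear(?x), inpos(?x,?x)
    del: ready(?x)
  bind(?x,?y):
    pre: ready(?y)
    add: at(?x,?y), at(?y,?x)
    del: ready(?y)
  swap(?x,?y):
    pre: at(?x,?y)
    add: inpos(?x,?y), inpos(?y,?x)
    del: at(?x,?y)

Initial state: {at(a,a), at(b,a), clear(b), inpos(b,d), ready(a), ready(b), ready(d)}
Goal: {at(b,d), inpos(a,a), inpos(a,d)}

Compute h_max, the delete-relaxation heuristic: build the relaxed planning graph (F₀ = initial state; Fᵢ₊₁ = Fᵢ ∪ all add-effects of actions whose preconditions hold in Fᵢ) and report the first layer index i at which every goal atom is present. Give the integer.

2

F0 = init (7 atoms)
F1 = F0 ∪ {at(a,b), at(a,d), at(b,b), at(b,d), at(d,a), at(d,b), at(d,d), clear(a), clear(d), inpos(a,a), inpos(a,b), inpos(b,a), inpos(b,b), inpos(d,d)}  (21 atoms)
F2 = F1 ∪ {inpos(a,d), inpos(d,a), inpos(d,b)}  (24 atoms)
goal ⊆ F2  ⇒  h_max = 2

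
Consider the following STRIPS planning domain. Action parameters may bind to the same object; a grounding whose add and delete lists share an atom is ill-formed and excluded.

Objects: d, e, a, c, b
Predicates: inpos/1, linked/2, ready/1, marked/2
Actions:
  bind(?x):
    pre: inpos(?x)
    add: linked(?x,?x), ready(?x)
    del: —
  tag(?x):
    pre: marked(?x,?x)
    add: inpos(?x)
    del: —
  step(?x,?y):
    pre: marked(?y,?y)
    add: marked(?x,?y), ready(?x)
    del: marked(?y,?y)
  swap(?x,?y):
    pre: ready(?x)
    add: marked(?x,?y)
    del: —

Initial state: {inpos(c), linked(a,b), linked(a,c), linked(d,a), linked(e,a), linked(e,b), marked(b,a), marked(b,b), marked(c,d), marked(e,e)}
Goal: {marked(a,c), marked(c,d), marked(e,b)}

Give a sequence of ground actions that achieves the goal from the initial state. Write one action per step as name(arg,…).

step(e,b); step(a,e); swap(a,c)

1. step(e,b)  →  {inpos(c), linked(a,b), linked(a,c), linked(d,a), linked(e,a), linked(e,b), marked(b,a), marked(c,d), marked(e,b), marked(e,e), ready(e)}
2. step(a,e)  →  {inpos(c), linked(a,b), linked(a,c), linked(d,a), linked(e,a), linked(e,b), marked(a,e), marked(b,a), marked(c,d), marked(e,b), ready(a), ready(e)}
3. swap(a,c)  →  {inpos(c), linked(a,b), linked(a,c), linked(d,a), linked(e,a), linked(e,b), marked(a,c), marked(a,e), marked(b,a), marked(c,d), marked(e,b), ready(a), ready(e)}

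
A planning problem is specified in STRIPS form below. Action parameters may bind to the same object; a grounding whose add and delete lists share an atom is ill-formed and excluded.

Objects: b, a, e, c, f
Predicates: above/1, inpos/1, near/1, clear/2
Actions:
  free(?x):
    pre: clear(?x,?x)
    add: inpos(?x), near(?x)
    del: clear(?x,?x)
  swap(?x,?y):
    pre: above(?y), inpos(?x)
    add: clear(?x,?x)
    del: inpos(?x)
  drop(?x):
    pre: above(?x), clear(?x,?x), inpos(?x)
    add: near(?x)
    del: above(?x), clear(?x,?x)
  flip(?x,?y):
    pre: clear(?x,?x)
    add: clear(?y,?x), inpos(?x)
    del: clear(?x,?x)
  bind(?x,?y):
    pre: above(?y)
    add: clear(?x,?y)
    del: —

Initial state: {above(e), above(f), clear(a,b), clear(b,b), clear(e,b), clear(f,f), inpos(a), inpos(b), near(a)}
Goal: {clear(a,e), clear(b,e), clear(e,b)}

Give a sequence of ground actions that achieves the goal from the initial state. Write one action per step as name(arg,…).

bind(b,e); bind(a,e)

1. bind(b,e)  →  {above(e), above(f), clear(a,b), clear(b,b), clear(b,e), clear(e,b), clear(f,f), inpos(a), inpos(b), near(a)}
2. bind(a,e)  →  {above(e), above(f), clear(a,b), clear(a,e), clear(b,b), clear(b,e), clear(e,b), clear(f,f), inpos(a), inpos(b), near(a)}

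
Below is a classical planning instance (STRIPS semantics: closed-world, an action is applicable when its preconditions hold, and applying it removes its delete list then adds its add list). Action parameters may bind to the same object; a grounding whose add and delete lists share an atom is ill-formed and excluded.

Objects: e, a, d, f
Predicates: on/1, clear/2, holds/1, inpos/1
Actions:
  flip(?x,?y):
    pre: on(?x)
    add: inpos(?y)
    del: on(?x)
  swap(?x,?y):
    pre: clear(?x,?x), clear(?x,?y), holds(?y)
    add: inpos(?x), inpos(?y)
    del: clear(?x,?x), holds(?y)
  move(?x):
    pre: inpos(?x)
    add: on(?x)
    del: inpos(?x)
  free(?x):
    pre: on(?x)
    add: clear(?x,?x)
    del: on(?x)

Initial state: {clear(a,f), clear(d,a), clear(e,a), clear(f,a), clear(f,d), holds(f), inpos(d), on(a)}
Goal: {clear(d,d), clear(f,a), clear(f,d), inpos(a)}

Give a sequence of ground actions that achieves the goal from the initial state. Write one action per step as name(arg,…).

flip(a,a); move(d); free(d)

1. flip(a,a)  →  {clear(a,f), clear(d,a), clear(e,a), clear(f,a), clear(f,d), holds(f), inpos(a), inpos(d)}
2. move(d)  →  {clear(a,f), clear(d,a), clear(e,a), clear(f,a), clear(f,d), holds(f), inpos(a), on(d)}
3. free(d)  →  {clear(a,f), clear(d,a), clear(d,d), clear(e,a), clear(f,a), clear(f,d), holds(f), inpos(a)}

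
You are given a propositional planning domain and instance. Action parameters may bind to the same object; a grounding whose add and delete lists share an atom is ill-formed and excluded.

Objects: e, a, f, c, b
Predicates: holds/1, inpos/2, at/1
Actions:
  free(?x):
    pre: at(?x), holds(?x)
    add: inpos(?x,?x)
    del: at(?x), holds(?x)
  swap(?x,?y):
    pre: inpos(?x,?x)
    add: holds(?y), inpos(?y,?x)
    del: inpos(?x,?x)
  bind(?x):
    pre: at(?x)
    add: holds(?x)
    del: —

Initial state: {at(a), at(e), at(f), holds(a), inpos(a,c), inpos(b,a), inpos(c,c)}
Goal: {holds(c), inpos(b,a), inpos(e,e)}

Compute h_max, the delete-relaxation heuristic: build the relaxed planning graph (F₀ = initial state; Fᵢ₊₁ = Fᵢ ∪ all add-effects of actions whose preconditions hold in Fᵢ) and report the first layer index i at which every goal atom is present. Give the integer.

2

F0 = init (7 atoms)
F1 = F0 ∪ {holds(b), holds(e), holds(f), inpos(a,a), inpos(b,c), inpos(e,c), inpos(f,c)}  (14 atoms)
F2 = F1 ∪ {holds(c), inpos(c,a), inpos(e,a), inpos(e,e), inpos(f,a), inpos(f,f)}  (20 atoms)
goal ⊆ F2  ⇒  h_max = 2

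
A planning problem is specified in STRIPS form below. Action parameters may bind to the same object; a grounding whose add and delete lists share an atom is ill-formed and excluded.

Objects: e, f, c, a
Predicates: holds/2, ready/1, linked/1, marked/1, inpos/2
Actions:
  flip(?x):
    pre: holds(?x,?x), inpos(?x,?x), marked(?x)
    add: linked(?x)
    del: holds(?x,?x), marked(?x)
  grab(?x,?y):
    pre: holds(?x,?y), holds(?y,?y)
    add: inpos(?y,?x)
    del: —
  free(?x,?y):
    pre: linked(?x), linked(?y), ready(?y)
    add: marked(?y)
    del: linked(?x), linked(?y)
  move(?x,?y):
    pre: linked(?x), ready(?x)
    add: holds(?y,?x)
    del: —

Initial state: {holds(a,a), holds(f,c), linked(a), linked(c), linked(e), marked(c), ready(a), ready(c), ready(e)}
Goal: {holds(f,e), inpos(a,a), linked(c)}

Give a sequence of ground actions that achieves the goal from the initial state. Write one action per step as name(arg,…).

1. grab(a,a)  →  {holds(a,a), holds(f,c), inpos(a,a), linked(a), linked(c), linked(e), marked(c), ready(a), ready(c), ready(e)}
2. move(e,f)  →  {holds(a,a), holds(f,c), holds(f,e), inpos(a,a), linked(a), linked(c), linked(e), marked(c), ready(a), ready(c), ready(e)}

grab(a,a); move(e,f)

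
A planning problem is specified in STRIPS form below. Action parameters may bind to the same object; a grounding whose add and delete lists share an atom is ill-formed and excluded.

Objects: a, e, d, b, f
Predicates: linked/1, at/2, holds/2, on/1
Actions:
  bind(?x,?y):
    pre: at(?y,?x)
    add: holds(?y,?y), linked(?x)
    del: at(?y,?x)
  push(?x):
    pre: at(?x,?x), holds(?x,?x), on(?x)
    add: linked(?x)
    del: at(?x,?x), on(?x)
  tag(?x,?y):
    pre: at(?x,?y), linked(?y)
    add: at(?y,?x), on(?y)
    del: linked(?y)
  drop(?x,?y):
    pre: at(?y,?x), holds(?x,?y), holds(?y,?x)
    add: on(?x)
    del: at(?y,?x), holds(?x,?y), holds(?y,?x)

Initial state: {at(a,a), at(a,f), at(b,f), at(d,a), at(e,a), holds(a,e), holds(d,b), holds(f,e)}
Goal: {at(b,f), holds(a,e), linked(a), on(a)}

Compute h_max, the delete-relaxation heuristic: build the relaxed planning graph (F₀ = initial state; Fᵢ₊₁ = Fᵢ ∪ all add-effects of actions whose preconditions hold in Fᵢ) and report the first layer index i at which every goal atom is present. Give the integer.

F0 = init (8 atoms)
F1 = F0 ∪ {holds(a,a), holds(b,b), holds(d,d), holds(e,e), linked(a), linked(f)}  (14 atoms)
F2 = F1 ∪ {at(a,d), at(a,e), at(f,a), at(f,b), on(a), on(f)}  (20 atoms)
goal ⊆ F2  ⇒  h_max = 2

2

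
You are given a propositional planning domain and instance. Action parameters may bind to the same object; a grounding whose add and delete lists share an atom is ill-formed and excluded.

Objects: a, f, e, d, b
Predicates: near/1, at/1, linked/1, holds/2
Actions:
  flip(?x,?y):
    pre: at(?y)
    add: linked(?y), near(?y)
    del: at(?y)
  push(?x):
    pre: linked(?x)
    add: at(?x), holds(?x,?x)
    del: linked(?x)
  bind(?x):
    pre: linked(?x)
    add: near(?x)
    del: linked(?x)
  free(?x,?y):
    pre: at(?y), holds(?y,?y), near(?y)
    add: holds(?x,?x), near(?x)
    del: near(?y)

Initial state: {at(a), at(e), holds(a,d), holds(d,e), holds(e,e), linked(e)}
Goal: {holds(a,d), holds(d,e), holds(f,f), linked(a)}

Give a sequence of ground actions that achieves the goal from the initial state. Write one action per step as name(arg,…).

flip(a,a); bind(e); free(f,e)

1. flip(a,a)  →  {at(e), holds(a,d), holds(d,e), holds(e,e), linked(a), linked(e), near(a)}
2. bind(e)  →  {at(e), holds(a,d), holds(d,e), holds(e,e), linked(a), near(a), near(e)}
3. free(f,e)  →  {at(e), holds(a,d), holds(d,e), holds(e,e), holds(f,f), linked(a), near(a), near(f)}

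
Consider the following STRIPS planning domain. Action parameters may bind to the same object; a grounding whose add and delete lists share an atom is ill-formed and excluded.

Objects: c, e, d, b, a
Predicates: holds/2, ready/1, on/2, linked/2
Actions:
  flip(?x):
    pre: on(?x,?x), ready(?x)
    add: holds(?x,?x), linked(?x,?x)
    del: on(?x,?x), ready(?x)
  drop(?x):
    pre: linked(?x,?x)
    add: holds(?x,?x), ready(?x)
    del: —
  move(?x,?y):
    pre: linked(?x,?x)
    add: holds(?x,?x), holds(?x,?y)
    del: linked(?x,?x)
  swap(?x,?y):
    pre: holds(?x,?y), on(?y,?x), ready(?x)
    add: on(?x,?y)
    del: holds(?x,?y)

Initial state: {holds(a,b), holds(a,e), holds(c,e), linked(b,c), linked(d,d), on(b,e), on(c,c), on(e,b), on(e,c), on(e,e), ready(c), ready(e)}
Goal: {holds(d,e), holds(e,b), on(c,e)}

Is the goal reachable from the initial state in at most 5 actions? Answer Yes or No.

1. flip(e)  →  {holds(a,b), holds(a,e), holds(c,e), holds(e,e), linked(b,c), linked(d,d), linked(e,e), on(b,e), on(c,c), on(e,b), on(e,c), ready(c)}
2. move(e,b)  →  {holds(a,b), holds(a,e), holds(c,e), holds(e,b), holds(e,e), linked(b,c), linked(d,d), on(b,e), on(c,c), on(e,b), on(e,c), ready(c)}
3. move(d,e)  →  {holds(a,b), holds(a,e), holds(c,e), holds(d,d), holds(d,e), holds(e,b), holds(e,e), linked(b,c), on(b,e), on(c,c), on(e,b), on(e,c), ready(c)}
4. swap(c,e)  →  {holds(a,b), holds(a,e), holds(d,d), holds(d,e), holds(e,b), holds(e,e), linked(b,c), on(b,e), on(c,c), on(c,e), on(e,b), on(e,c), ready(c)}
optimal plan length = 4; 4 ≤ 5

Yes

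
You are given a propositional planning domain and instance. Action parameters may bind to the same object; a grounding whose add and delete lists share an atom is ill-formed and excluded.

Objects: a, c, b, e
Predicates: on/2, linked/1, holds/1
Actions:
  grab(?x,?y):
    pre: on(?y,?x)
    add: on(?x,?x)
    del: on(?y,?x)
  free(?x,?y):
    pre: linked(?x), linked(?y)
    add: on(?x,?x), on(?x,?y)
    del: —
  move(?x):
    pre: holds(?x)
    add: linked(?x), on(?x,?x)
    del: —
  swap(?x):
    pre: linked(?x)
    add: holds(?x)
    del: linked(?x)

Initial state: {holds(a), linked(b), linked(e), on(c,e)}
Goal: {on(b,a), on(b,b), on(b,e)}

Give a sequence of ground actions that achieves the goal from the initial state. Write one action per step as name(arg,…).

free(b,e); move(a); free(b,a)

1. free(b,e)  →  {holds(a), linked(b), linked(e), on(b,b), on(b,e), on(c,e)}
2. move(a)  →  {holds(a), linked(a), linked(b), linked(e), on(a,a), on(b,b), on(b,e), on(c,e)}
3. free(b,a)  →  {holds(a), linked(a), linked(b), linked(e), on(a,a), on(b,a), on(b,b), on(b,e), on(c,e)}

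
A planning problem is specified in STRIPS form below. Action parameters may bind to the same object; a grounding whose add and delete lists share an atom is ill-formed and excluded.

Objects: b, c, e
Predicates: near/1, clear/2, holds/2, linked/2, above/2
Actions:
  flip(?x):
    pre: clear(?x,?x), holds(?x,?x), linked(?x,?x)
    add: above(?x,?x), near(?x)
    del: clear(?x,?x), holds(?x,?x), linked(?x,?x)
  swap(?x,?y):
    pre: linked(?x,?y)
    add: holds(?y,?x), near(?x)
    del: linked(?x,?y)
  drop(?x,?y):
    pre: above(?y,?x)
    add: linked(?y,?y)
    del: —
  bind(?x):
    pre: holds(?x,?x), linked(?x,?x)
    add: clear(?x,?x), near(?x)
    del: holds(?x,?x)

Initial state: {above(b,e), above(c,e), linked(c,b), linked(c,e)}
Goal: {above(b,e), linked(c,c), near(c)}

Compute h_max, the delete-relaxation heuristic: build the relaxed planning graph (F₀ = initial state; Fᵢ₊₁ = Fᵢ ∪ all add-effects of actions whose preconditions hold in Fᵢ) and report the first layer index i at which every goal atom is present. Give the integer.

F0 = init (4 atoms)
F1 = F0 ∪ {holds(b,c), holds(e,c), linked(b,b), linked(c,c), near(c)}  (9 atoms)
goal ⊆ F1  ⇒  h_max = 1

1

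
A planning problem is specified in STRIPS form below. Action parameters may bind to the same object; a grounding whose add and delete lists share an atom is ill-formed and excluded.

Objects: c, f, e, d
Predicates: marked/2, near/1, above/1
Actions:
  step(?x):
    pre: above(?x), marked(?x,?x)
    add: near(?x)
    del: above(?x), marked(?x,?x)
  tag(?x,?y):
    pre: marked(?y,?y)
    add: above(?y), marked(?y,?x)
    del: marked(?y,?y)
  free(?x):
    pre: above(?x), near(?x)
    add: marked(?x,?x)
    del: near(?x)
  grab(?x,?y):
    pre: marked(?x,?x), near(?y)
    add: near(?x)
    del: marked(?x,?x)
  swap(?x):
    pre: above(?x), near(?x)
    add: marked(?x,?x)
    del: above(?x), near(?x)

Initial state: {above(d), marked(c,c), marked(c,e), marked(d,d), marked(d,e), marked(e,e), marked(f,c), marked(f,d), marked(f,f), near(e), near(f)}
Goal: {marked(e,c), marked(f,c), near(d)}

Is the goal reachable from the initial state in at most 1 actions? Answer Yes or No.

No

1. step(d)  →  {marked(c,c), marked(c,e), marked(d,e), marked(e,e), marked(f,c), marked(f,d), marked(f,f), near(d), near(e), near(f)}
2. tag(c,e)  →  {above(e), marked(c,c), marked(c,e), marked(d,e), marked(e,c), marked(f,c), marked(f,d), marked(f,f), near(d), near(e), near(f)}
optimal plan length = 2; 2 > 1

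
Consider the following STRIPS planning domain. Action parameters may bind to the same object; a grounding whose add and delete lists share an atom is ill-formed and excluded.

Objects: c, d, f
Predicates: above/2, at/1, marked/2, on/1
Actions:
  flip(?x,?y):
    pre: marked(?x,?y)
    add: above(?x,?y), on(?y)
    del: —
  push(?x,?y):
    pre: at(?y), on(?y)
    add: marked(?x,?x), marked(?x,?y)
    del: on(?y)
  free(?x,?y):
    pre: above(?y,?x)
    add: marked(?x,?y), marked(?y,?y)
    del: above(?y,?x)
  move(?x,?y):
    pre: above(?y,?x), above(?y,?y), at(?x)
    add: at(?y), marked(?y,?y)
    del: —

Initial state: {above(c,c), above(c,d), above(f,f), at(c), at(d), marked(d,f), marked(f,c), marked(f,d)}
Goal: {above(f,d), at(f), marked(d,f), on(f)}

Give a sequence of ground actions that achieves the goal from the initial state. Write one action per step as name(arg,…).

flip(d,f); flip(f,d); move(d,f)

1. flip(d,f)  →  {above(c,c), above(c,d), above(d,f), above(f,f), at(c), at(d), marked(d,f), marked(f,c), marked(f,d), on(f)}
2. flip(f,d)  →  {above(c,c), above(c,d), above(d,f), above(f,d), above(f,f), at(c), at(d), marked(d,f), marked(f,c), marked(f,d), on(d), on(f)}
3. move(d,f)  →  {above(c,c), above(c,d), above(d,f), above(f,d), above(f,f), at(c), at(d), at(f), marked(d,f), marked(f,c), marked(f,d), marked(f,f), on(d), on(f)}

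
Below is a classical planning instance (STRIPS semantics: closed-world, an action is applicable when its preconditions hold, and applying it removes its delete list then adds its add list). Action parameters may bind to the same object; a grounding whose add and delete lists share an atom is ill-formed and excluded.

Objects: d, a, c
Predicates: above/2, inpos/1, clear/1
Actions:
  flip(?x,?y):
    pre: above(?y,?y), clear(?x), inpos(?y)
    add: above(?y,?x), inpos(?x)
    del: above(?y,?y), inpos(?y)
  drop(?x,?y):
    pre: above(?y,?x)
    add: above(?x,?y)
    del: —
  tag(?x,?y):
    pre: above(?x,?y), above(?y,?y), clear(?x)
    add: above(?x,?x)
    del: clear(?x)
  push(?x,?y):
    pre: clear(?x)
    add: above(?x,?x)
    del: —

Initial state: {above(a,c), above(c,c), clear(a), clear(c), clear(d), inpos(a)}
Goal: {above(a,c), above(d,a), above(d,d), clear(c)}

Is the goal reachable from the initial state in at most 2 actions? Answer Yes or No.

No

1. tag(a,c)  →  {above(a,a), above(a,c), above(c,c), clear(c), clear(d), inpos(a)}
2. flip(d,a)  →  {above(a,c), above(a,d), above(c,c), clear(c), clear(d), inpos(d)}
3. drop(d,a)  →  {above(a,c), above(a,d), above(c,c), above(d,a), clear(c), clear(d), inpos(d)}
4. push(d,d)  →  {above(a,c), above(a,d), above(c,c), above(d,a), above(d,d), clear(c), clear(d), inpos(d)}
optimal plan length = 4; 4 > 2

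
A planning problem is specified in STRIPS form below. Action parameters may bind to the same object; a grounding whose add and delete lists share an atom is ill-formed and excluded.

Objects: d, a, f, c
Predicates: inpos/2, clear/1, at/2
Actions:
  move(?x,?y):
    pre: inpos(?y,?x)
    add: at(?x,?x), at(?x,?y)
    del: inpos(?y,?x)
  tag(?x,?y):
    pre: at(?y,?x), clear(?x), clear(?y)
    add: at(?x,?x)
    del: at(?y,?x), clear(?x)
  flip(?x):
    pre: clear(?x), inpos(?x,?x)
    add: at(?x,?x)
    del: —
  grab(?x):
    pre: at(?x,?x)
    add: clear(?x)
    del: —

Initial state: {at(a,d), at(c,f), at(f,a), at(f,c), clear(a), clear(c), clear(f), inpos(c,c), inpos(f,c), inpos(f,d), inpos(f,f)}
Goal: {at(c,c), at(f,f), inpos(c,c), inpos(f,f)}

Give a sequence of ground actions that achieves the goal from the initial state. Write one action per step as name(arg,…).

move(c,f); tag(f,c)

1. move(c,f)  →  {at(a,d), at(c,c), at(c,f), at(f,a), at(f,c), clear(a), clear(c), clear(f), inpos(c,c), inpos(f,d), inpos(f,f)}
2. tag(f,c)  →  {at(a,d), at(c,c), at(f,a), at(f,c), at(f,f), clear(a), clear(c), inpos(c,c), inpos(f,d), inpos(f,f)}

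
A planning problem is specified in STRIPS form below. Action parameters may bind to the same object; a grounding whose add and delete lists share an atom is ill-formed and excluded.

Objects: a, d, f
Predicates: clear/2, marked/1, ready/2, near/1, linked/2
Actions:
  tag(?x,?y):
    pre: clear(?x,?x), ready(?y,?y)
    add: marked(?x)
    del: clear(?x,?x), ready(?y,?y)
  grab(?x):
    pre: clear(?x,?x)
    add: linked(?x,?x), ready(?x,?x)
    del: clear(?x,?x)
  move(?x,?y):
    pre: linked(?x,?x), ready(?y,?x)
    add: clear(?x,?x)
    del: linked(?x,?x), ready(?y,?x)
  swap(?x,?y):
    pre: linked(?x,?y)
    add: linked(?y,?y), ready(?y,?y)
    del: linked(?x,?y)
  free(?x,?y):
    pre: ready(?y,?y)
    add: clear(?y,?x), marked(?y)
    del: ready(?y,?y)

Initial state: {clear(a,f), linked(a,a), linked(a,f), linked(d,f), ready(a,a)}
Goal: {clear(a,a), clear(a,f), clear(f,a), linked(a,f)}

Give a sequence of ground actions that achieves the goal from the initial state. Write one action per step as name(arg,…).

move(a,a); swap(d,f); free(a,f)

1. move(a,a)  →  {clear(a,a), clear(a,f), linked(a,f), linked(d,f)}
2. swap(d,f)  →  {clear(a,a), clear(a,f), linked(a,f), linked(f,f), ready(f,f)}
3. free(a,f)  →  {clear(a,a), clear(a,f), clear(f,a), linked(a,f), linked(f,f), marked(f)}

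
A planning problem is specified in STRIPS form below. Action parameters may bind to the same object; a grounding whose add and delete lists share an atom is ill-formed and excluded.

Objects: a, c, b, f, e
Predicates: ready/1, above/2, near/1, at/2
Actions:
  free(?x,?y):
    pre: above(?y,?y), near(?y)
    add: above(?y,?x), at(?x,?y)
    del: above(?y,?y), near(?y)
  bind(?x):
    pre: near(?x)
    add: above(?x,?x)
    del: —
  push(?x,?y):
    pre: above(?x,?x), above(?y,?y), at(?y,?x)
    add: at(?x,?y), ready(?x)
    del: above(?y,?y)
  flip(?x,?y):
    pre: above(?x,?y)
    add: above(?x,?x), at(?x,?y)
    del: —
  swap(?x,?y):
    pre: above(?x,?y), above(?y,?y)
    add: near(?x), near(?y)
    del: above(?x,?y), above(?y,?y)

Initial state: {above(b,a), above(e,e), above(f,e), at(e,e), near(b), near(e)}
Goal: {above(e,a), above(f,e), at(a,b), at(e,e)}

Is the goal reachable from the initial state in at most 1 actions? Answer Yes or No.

No

1. free(a,e)  →  {above(b,a), above(e,a), above(f,e), at(a,e), at(e,e), near(b)}
2. bind(b)  →  {above(b,a), above(b,b), above(e,a), above(f,e), at(a,e), at(e,e), near(b)}
3. free(a,b)  →  {above(b,a), above(e,a), above(f,e), at(a,b), at(a,e), at(e,e)}
optimal plan length = 3; 3 > 1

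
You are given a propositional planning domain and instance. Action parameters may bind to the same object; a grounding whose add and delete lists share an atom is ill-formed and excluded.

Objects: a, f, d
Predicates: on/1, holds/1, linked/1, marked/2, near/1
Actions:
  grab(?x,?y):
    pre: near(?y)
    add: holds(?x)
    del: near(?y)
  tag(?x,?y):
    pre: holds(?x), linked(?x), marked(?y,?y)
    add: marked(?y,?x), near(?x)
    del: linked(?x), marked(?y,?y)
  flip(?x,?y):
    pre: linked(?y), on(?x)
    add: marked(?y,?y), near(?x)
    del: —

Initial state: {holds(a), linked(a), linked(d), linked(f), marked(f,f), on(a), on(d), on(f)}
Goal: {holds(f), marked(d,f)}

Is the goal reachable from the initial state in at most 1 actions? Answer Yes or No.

No

1. flip(a,d)  →  {holds(a), linked(a), linked(d), linked(f), marked(d,d), marked(f,f), near(a), on(a), on(d), on(f)}
2. grab(f,a)  →  {holds(a), holds(f), linked(a), linked(d), linked(f), marked(d,d), marked(f,f), on(a), on(d), on(f)}
3. tag(f,d)  →  {holds(a), holds(f), linked(a), linked(d), marked(d,f), marked(f,f), near(f), on(a), on(d), on(f)}
optimal plan length = 3; 3 > 1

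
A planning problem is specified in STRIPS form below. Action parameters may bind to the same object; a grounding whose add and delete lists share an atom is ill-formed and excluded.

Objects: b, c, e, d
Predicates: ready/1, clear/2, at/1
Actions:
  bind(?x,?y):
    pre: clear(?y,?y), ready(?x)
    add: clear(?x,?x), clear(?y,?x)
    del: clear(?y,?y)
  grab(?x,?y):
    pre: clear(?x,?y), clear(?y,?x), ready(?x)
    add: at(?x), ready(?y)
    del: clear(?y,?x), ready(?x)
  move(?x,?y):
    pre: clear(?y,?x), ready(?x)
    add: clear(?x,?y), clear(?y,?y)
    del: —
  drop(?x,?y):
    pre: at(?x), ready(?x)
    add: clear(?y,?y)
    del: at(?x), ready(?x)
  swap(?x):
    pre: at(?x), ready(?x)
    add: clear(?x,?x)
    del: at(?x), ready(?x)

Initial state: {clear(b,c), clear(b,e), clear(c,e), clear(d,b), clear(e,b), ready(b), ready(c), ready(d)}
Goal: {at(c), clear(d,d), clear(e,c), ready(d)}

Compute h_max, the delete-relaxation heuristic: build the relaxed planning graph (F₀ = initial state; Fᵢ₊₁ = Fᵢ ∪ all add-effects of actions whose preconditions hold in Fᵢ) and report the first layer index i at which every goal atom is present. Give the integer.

F0 = init (8 atoms)
F1 = F0 ∪ {at(b), clear(b,b), clear(b,d), clear(c,b), clear(d,d), clear(e,e), ready(e)}  (15 atoms)
F2 = F1 ∪ {at(c), at(d), at(e), clear(c,c), clear(d,c), clear(d,e), clear(e,c), clear(e,d)}  (23 atoms)
goal ⊆ F2  ⇒  h_max = 2

2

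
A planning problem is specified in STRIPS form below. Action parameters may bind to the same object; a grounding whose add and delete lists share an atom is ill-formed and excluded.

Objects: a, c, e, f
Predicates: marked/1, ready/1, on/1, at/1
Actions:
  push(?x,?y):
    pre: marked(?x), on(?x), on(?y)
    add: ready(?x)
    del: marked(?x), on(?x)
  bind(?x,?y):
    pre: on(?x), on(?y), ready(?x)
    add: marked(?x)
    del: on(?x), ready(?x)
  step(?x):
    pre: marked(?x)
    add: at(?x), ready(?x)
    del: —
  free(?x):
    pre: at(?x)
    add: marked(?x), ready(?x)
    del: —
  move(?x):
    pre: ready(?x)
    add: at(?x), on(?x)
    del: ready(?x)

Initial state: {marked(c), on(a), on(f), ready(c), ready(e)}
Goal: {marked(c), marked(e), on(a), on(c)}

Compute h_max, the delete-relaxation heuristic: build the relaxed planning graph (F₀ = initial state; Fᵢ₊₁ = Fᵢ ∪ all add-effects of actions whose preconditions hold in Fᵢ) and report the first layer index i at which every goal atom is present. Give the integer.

F0 = init (5 atoms)
F1 = F0 ∪ {at(c), at(e), on(c), on(e)}  (9 atoms)
F2 = F1 ∪ {marked(e)}  (10 atoms)
goal ⊆ F2  ⇒  h_max = 2

2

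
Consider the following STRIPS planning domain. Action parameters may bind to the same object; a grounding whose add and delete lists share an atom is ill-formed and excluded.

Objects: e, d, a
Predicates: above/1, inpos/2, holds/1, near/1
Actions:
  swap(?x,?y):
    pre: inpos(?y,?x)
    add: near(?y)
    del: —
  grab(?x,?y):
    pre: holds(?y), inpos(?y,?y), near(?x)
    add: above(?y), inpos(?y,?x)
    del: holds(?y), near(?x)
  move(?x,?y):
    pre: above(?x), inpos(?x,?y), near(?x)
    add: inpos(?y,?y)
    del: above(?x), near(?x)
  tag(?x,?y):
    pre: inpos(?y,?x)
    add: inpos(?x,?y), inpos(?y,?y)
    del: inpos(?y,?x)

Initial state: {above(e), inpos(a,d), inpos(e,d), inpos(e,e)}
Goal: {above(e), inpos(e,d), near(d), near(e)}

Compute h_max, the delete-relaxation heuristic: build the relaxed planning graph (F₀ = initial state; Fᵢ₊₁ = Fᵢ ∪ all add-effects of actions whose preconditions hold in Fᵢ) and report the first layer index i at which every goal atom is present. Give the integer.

2

F0 = init (4 atoms)
F1 = F0 ∪ {inpos(a,a), inpos(d,a), inpos(d,e), near(a), near(e)}  (9 atoms)
F2 = F1 ∪ {inpos(d,d), near(d)}  (11 atoms)
goal ⊆ F2  ⇒  h_max = 2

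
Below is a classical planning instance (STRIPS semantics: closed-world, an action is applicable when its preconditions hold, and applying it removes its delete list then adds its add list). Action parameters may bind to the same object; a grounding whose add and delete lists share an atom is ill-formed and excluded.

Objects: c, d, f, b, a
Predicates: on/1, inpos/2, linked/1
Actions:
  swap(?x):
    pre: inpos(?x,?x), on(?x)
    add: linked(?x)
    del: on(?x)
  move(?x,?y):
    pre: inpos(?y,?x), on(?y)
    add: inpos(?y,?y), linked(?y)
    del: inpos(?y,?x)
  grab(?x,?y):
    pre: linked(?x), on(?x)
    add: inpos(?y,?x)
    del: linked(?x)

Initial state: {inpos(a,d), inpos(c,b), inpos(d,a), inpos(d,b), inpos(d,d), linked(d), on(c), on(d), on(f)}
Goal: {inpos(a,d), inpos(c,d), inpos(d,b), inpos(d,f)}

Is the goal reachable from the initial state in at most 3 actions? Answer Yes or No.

1. move(b,c)  →  {inpos(a,d), inpos(c,c), inpos(d,a), inpos(d,b), inpos(d,d), linked(c), linked(d), on(c), on(d), on(f)}
2. grab(c,f)  →  {inpos(a,d), inpos(c,c), inpos(d,a), inpos(d,b), inpos(d,d), inpos(f,c), linked(d), on(c), on(d), on(f)}
3. move(c,f)  →  {inpos(a,d), inpos(c,c), inpos(d,a), inpos(d,b), inpos(d,d), inpos(f,f), linked(d), linked(f), on(c), on(d), on(f)}
4. grab(d,c)  →  {inpos(a,d), inpos(c,c), inpos(c,d), inpos(d,a), inpos(d,b), inpos(d,d), inpos(f,f), linked(f), on(c), on(d), on(f)}
5. grab(f,d)  →  {inpos(a,d), inpos(c,c), inpos(c,d), inpos(d,a), inpos(d,b), inpos(d,d), inpos(d,f), inpos(f,f), on(c), on(d), on(f)}
optimal plan length = 5; 5 > 3

No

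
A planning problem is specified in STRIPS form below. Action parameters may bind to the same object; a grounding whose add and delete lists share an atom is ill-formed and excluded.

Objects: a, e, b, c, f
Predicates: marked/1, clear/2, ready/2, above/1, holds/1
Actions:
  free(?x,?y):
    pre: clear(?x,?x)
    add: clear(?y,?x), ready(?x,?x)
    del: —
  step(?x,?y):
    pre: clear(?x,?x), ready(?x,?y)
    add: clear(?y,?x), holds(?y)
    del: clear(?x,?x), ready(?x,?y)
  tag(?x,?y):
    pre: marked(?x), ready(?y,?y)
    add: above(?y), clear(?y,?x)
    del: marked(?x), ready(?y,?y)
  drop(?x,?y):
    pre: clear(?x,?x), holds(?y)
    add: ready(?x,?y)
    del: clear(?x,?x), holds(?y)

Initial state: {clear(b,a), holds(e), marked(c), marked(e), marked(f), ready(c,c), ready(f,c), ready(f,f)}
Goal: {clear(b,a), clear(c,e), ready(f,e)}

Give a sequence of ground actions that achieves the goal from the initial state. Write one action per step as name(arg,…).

1. tag(e,c)  →  {above(c), clear(b,a), clear(c,e), holds(e), marked(c), marked(f), ready(f,c), ready(f,f)}
2. tag(f,f)  →  {above(c), above(f), clear(b,a), clear(c,e), clear(f,f), holds(e), marked(c), ready(f,c)}
3. drop(f,e)  →  {above(c), above(f), clear(b,a), clear(c,e), marked(c), ready(f,c), ready(f,e)}

tag(e,c); tag(f,f); drop(f,e)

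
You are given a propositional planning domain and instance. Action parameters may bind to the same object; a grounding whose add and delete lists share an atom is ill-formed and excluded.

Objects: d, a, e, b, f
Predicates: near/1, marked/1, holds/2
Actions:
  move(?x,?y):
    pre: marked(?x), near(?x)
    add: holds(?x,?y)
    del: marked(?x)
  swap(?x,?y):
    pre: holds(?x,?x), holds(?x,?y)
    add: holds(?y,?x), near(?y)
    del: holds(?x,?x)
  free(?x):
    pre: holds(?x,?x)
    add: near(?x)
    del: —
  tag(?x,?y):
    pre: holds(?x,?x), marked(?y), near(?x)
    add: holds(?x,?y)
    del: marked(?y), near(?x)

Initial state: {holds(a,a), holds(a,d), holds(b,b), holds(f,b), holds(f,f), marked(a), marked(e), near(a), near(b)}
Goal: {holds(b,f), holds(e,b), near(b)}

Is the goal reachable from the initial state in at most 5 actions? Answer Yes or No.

Yes

1. tag(b,e)  →  {holds(a,a), holds(a,d), holds(b,b), holds(b,e), holds(f,b), holds(f,f), marked(a), near(a)}
2. swap(b,e)  →  {holds(a,a), holds(a,d), holds(b,e), holds(e,b), holds(f,b), holds(f,f), marked(a), near(a), near(e)}
3. swap(f,b)  →  {holds(a,a), holds(a,d), holds(b,e), holds(b,f), holds(e,b), holds(f,b), marked(a), near(a), near(b), near(e)}
optimal plan length = 3; 3 ≤ 5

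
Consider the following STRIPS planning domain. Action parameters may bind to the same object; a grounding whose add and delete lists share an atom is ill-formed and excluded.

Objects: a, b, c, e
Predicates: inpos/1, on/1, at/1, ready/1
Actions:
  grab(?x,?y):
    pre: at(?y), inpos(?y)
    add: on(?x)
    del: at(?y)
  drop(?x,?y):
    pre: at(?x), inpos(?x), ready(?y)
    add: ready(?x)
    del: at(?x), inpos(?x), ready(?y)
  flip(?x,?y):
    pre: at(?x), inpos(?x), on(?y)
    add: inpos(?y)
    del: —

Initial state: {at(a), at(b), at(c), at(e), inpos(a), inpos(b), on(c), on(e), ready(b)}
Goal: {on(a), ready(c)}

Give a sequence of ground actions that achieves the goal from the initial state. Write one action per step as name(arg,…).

grab(a,a); flip(b,c); drop(c,b)

1. grab(a,a)  →  {at(b), at(c), at(e), inpos(a), inpos(b), on(a), on(c), on(e), ready(b)}
2. flip(b,c)  →  {at(b), at(c), at(e), inpos(a), inpos(b), inpos(c), on(a), on(c), on(e), ready(b)}
3. drop(c,b)  →  {at(b), at(e), inpos(a), inpos(b), on(a), on(c), on(e), ready(c)}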